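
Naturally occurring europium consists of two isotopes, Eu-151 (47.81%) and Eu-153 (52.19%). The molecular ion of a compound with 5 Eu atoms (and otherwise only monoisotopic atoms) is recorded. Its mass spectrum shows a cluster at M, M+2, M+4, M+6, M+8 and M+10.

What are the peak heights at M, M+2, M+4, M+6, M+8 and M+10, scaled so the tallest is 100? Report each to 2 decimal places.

Each Eu atom is independently Eu-151 (p = 0.4781) or Eu-153 (q = 0.5219); the cluster is the binomial expansion (p + q)^5.
P(M) = 0.4781^5 = 0.024980
P(M+2) = 5 × 0.4781^4 × 0.5219^1 = 0.136343
P(M+4) = 10 × 0.4781^3 × 0.5219^2 = 0.297667
P(M+6) = 10 × 0.4781^2 × 0.5219^3 = 0.324937
P(M+8) = 5 × 0.4781^1 × 0.5219^4 = 0.177353
P(M+10) = 0.5219^5 = 0.038720
The M+6 peak is largest (0.324937); scaling to 100 gives 7.69 : 41.96 : 91.61 : 100.00 : 54.58 : 11.92.

7.69 : 41.96 : 91.61 : 100.00 : 54.58 : 11.92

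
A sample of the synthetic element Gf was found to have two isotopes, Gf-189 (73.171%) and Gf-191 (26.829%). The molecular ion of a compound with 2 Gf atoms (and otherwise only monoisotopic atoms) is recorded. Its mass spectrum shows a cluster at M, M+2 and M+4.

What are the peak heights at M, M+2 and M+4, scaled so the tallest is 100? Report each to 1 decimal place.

100.0 : 73.3 : 13.4

Expanding (0.73171 + 0.26829)^2:
P(M) = 0.73171^2 = 0.535400
P(M+2) = 2 × 0.73171^1 × 0.26829^1 = 0.392621
P(M+4) = 0.26829^2 = 0.071980
The M peak is largest (0.535400); scaling to 100 gives 100.0 : 73.3 : 13.4.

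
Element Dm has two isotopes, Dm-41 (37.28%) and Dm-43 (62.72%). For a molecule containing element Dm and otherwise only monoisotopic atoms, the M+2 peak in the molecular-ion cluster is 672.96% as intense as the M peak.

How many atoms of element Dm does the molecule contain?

4

For n independent Dm atoms, I(M+2)/I(M) = n · (abundance Dm-43) / (abundance Dm-41) = n · 0.6272/0.3728.
n = 6.7296 × 0.3728/0.6272 = 4.00 ≈ 4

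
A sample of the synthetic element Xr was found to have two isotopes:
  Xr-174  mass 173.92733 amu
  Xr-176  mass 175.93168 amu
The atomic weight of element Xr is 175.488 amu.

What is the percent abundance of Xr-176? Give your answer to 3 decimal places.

Writing the weighted mean with unknown fraction x of Xr-174:
173.92733·x + 175.93168·(1 − x) = 175.488
(173.92733 − 175.93168)·x = 175.488 − 175.93168
x = -0.44368 / -2.00435 = 0.22136 → 22.136% Xr-174, 77.864% Xr-176.

77.864%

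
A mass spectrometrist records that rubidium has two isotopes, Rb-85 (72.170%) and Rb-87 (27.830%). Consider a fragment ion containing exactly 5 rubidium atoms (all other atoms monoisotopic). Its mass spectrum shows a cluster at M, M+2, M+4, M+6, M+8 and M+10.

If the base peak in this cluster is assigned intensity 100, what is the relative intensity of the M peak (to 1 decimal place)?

Term probabilities: M 0.1958, M+2 0.3775, M+4 0.2911, M+6 0.1123, M+8 0.0216, M+10 0.0017. Base peak = M+2.
P(M+2) = C(5,1) × 0.72170^4 × 0.27830^1 = 5 × 0.27128565 × 0.2783 = 0.377494 (base)
P(M) = C(5,0) × 0.72170^5 × 0.27830^0 = 1 × 0.19578685 × 1.0000 = 0.195787
Relative intensity = 0.195787 / 0.377494 × 100 = 51.9

51.9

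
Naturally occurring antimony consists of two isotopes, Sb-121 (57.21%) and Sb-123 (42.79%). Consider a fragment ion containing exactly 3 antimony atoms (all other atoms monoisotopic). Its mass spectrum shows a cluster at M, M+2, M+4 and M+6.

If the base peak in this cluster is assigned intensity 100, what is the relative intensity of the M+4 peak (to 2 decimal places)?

74.79

Binomial terms of (0.5721 + 0.4279)^3: M 0.1872, M+2 0.4202, M+4 0.3143, M+6 0.0783 → M+2 is the base peak.
P(M+2) = C(3,1) × 0.5721^2 × 0.4279^1 = 3 × 0.32729841 × 0.4279 = 0.420153 (base)
P(M+4) = C(3,2) × 0.5721^1 × 0.4279^2 = 3 × 0.5721 × 0.18309841 = 0.314252
Relative intensity = 0.314252 / 0.420153 × 100 = 74.79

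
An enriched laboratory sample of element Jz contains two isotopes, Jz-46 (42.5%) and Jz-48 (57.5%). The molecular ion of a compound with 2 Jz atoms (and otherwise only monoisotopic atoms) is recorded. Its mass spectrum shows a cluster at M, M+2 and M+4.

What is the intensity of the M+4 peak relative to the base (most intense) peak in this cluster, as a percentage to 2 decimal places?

67.65%

Term probabilities: M 0.1806, M+2 0.4887, M+4 0.3306. Base peak = M+2.
P(M+2) = C(2,1) × 0.425^1 × 0.575^1 = 2 × 0.4250 × 0.5750 = 0.488750 (base)
P(M+4) = C(2,2) × 0.425^0 × 0.575^2 = 1 × 1.0000 × 0.330625 = 0.330625
Relative intensity = 0.330625 / 0.488750 × 100 = 67.65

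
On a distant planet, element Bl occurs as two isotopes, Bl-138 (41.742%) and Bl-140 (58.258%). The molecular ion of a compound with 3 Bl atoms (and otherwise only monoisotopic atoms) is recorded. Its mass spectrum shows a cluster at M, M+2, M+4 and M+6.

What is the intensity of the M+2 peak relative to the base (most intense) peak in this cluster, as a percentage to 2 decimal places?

71.65%

(0.41742 + 0.58258)^3 gives M 0.0727, M+2 0.3045, M+4 0.4250, M+6 0.1977; the largest is M+4.
P(M+4) = C(3,2) × 0.41742^1 × 0.58258^2 = 3 × 0.41742 × 0.33939946 = 0.425016 (base)
P(M+2) = C(3,1) × 0.41742^2 × 0.58258^1 = 3 × 0.17423946 × 0.58258 = 0.304525
Relative intensity = 0.304525 / 0.425016 × 100 = 71.65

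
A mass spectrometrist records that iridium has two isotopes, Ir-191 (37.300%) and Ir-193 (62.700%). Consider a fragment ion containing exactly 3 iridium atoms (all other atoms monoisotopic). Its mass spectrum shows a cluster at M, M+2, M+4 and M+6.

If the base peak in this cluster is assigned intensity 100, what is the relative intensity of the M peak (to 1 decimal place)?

11.8

Binomial terms of (0.37300 + 0.62700)^3: M 0.0519, M+2 0.2617, M+4 0.4399, M+6 0.2465 → M+4 is the base peak.
P(M+4) = C(3,2) × 0.37300^1 × 0.62700^2 = 3 × 0.3730 × 0.393129 = 0.439911 (base)
P(M) = C(3,0) × 0.37300^3 × 0.62700^0 = 1 × 0.05189512 × 1.0000 = 0.051895
Relative intensity = 0.051895 / 0.439911 × 100 = 11.8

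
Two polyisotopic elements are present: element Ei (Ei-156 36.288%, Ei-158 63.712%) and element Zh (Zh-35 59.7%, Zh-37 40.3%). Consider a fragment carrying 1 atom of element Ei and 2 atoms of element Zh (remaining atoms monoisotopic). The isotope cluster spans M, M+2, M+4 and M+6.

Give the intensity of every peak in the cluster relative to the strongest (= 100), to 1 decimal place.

Element Ei pattern (n=1): 0.36288 : 0.63712
Element Zh pattern (n=2): 0.356409 : 0.481182 : 0.162409
Convolve the two distributions (both contribute in 2-u steps):
  M: 0.36288×0.356409 = 0.129334
  M+2: 0.36288×0.481182 + 0.63712×0.356409 = 0.401687
  M+4: 0.36288×0.162409 + 0.63712×0.481182 = 0.365506
  M+6: 0.63712×0.162409 = 0.103474
Scale to base peak (0.401687) = 100: 32.2 : 100.0 : 91.0 : 25.8

32.2 : 100.0 : 91.0 : 25.8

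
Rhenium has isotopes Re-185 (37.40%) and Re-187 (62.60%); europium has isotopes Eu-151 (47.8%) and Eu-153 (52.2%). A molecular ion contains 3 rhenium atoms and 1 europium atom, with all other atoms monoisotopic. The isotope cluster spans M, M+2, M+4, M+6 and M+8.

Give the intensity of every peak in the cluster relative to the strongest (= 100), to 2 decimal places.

Rhenium pattern (n=3): 0.05231362 : 0.26268713 : 0.43968487 : 0.24531438
Europium pattern (n=1): 0.4780 : 0.5220
Convolve the two distributions (both contribute in 2-u steps):
  M: 0.05231362×0.4780 = 0.025006
  M+2: 0.05231362×0.5220 + 0.26268713×0.4780 = 0.152872
  M+4: 0.26268713×0.5220 + 0.43968487×0.4780 = 0.347292
  M+6: 0.43968487×0.5220 + 0.24531438×0.4780 = 0.346776
  M+8: 0.24531438×0.5220 = 0.128054
Scale to base peak (0.347292) = 100: 7.20 : 44.02 : 100.00 : 99.85 : 36.87

7.20 : 44.02 : 100.00 : 99.85 : 36.87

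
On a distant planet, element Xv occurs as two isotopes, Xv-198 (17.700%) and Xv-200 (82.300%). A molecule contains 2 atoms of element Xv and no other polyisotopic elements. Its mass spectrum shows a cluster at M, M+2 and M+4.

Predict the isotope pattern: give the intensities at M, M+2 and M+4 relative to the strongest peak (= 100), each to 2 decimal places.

4.63 : 43.01 : 100.00

Each Xv atom is independently Xv-198 (p = 0.17700) or Xv-200 (q = 0.82300); the cluster is the binomial expansion (p + q)^2.
P(M) = 0.17700^2 = 0.031329
P(M+2) = 2 × 0.17700^1 × 0.82300^1 = 0.291342
P(M+4) = 0.82300^2 = 0.677329
The M+4 peak is largest (0.677329); scaling to 100 gives 4.63 : 43.01 : 100.00.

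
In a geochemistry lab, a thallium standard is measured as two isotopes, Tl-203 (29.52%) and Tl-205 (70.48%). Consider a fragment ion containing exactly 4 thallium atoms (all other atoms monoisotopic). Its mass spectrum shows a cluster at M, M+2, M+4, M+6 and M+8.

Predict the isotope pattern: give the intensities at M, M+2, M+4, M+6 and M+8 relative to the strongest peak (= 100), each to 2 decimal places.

Each Tl atom is independently Tl-203 (p = 0.2952) or Tl-205 (q = 0.7048); the cluster is the binomial expansion (p + q)^4.
P(M) = 0.2952^4 = 0.007594
P(M+2) = 4 × 0.2952^3 × 0.7048^1 = 0.072523
P(M+4) = 6 × 0.2952^2 × 0.7048^2 = 0.259726
P(M+6) = 4 × 0.2952^1 × 0.7048^3 = 0.413403
P(M+8) = 0.7048^4 = 0.246754
The M+6 peak is largest (0.413403); scaling to 100 gives 1.84 : 17.54 : 62.83 : 100.00 : 59.69.

1.84 : 17.54 : 62.83 : 100.00 : 59.69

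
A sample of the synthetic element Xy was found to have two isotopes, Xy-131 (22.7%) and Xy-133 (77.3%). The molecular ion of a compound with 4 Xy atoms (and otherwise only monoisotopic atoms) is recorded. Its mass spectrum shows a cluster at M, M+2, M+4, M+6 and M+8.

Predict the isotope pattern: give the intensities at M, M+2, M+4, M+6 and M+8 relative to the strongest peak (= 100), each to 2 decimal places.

Each Xy atom is independently Xy-131 (p = 0.227) or Xy-133 (q = 0.773); the cluster is the binomial expansion (p + q)^4.
P(M) = 0.227^4 = 0.002655
P(M+2) = 4 × 0.227^3 × 0.773^1 = 0.036167
P(M+4) = 6 × 0.227^2 × 0.773^2 = 0.184740
P(M+6) = 4 × 0.227^1 × 0.773^3 = 0.419396
P(M+8) = 0.773^4 = 0.357041
The M+6 peak is largest (0.419396); scaling to 100 gives 0.63 : 8.62 : 44.05 : 100.00 : 85.13.

0.63 : 8.62 : 44.05 : 100.00 : 85.13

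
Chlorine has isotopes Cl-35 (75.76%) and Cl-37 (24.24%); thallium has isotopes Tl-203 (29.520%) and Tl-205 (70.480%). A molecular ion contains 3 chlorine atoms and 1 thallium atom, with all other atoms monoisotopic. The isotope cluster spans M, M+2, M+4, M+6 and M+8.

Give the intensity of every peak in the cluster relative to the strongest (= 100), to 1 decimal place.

29.9 : 100.0 : 77.6 : 22.9 : 2.3

Chlorine pattern (n=3): 0.4348304 : 0.41738208 : 0.13354464 : 0.01424288
Thallium pattern (n=1): 0.2952 : 0.7048
Convolve the two distributions (both contribute in 2-u steps):
  M: 0.4348304×0.2952 = 0.128362
  M+2: 0.4348304×0.7048 + 0.41738208×0.2952 = 0.429680
  M+4: 0.41738208×0.7048 + 0.13354464×0.2952 = 0.333593
  M+6: 0.13354464×0.7048 + 0.01424288×0.2952 = 0.098327
  M+8: 0.01424288×0.7048 = 0.010038
Scale to base peak (0.429680) = 100: 29.9 : 100.0 : 77.6 : 22.9 : 2.3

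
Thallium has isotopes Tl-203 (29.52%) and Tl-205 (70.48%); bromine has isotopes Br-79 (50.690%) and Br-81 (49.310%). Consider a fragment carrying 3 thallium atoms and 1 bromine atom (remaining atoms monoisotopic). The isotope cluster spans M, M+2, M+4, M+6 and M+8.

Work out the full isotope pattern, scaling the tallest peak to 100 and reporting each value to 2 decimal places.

3.31 : 26.90 : 79.58 : 100.00 : 43.77

Thallium pattern (n=3): 0.02572463 : 0.18425524 : 0.43991564 : 0.35010449
Bromine pattern (n=1): 0.5069 : 0.4931
Convolve the two distributions (both contribute in 2-u steps):
  M: 0.02572463×0.5069 = 0.013040
  M+2: 0.02572463×0.4931 + 0.18425524×0.5069 = 0.106084
  M+4: 0.18425524×0.4931 + 0.43991564×0.5069 = 0.313849
  M+6: 0.43991564×0.4931 + 0.35010449×0.5069 = 0.394390
  M+8: 0.35010449×0.4931 = 0.172637
Scale to base peak (0.394390) = 100: 3.31 : 26.90 : 79.58 : 100.00 : 43.77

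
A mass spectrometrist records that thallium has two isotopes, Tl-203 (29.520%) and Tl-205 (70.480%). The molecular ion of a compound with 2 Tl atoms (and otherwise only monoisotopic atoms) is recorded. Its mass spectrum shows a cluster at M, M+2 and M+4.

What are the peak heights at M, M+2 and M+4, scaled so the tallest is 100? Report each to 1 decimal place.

17.5 : 83.8 : 100.0

The 2 Tl atoms are independent, so intensities follow the terms of (0.29520 + 0.70480)^2.
P(M) = 0.29520^2 = 0.087143
P(M+2) = 2 × 0.29520^1 × 0.70480^1 = 0.416114
P(M+4) = 0.70480^2 = 0.496743
The M+4 peak is largest (0.496743); scaling to 100 gives 17.5 : 83.8 : 100.0.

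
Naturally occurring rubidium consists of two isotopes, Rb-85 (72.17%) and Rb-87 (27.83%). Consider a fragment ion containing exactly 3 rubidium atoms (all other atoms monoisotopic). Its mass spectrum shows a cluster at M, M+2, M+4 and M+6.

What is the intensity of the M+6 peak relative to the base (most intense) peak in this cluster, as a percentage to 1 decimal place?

(0.7217 + 0.2783)^3 gives M 0.3759, M+2 0.4349, M+4 0.1677, M+6 0.0216; the largest is M+2.
P(M+2) = C(3,1) × 0.7217^2 × 0.2783^1 = 3 × 0.52085089 × 0.2783 = 0.434858 (base)
P(M+6) = C(3,3) × 0.7217^0 × 0.2783^3 = 1 × 1.0000 × 0.02155458 = 0.021555
Relative intensity = 0.021555 / 0.434858 × 100 = 5.0

5.0%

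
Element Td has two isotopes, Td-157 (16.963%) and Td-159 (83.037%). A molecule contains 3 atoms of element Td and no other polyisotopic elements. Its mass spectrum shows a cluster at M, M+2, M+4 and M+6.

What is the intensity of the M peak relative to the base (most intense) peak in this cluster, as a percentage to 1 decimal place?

Binomial terms of (0.16963 + 0.83037)^3: M 0.0049, M+2 0.0717, M+4 0.3509, M+6 0.5726 → M+6 is the base peak.
P(M+6) = C(3,3) × 0.16963^0 × 0.83037^3 = 1 × 1.0000 × 0.57255202 = 0.572552 (base)
P(M) = C(3,0) × 0.16963^3 × 0.83037^0 = 1 × 0.00488099 × 1.0000 = 0.004881
Relative intensity = 0.004881 / 0.572552 × 100 = 0.9

0.9%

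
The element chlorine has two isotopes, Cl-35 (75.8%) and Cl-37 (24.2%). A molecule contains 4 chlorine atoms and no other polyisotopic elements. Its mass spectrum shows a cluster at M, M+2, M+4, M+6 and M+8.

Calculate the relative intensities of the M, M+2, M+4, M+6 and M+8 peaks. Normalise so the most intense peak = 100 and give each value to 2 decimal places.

Expanding (0.758 + 0.242)^4:
P(M) = 0.758^4 = 0.330124
P(M+2) = 4 × 0.758^3 × 0.242^1 = 0.421583
P(M+4) = 6 × 0.758^2 × 0.242^2 = 0.201893
P(M+6) = 4 × 0.758^1 × 0.242^3 = 0.042971
P(M+8) = 0.242^4 = 0.003430
The M+2 peak is largest (0.421583); scaling to 100 gives 78.31 : 100.00 : 47.89 : 10.19 : 0.81.

78.31 : 100.00 : 47.89 : 10.19 : 0.81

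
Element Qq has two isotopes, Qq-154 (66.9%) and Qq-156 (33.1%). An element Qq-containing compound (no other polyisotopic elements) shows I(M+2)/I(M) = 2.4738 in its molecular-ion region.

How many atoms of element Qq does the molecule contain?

5

For n independent Qq atoms, I(M+2)/I(M) = n · (abundance Qq-156) / (abundance Qq-154) = n · 0.331/0.669.
n = 2.4738 × 0.669/0.331 = 5.00 ≈ 5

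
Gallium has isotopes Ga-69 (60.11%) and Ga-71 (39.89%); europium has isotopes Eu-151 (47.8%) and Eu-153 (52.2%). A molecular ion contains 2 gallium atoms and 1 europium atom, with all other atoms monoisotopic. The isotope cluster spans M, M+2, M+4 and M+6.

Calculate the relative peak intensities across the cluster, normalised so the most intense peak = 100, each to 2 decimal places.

41.33 : 100.00 : 78.11 : 19.88

Gallium pattern (n=2): 0.36132121 : 0.47955758 : 0.15912121
Europium pattern (n=1): 0.4780 : 0.5220
Convolve the two distributions (both contribute in 2-u steps):
  M: 0.36132121×0.4780 = 0.172712
  M+2: 0.36132121×0.5220 + 0.47955758×0.4780 = 0.417838
  M+4: 0.47955758×0.5220 + 0.15912121×0.4780 = 0.326389
  M+6: 0.15912121×0.5220 = 0.083061
Scale to base peak (0.417838) = 100: 41.33 : 100.00 : 78.11 : 19.88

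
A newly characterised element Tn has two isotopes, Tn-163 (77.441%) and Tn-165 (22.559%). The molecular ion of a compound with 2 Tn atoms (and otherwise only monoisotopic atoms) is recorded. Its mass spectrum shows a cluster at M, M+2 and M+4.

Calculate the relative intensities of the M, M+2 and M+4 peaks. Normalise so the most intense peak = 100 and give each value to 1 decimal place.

100.0 : 58.3 : 8.5

The 2 Tn atoms are independent, so intensities follow the terms of (0.77441 + 0.22559)^2.
P(M) = 0.77441^2 = 0.599711
P(M+2) = 2 × 0.77441^1 × 0.22559^1 = 0.349398
P(M+4) = 0.22559^2 = 0.050891
The M peak is largest (0.599711); scaling to 100 gives 100.0 : 58.3 : 8.5.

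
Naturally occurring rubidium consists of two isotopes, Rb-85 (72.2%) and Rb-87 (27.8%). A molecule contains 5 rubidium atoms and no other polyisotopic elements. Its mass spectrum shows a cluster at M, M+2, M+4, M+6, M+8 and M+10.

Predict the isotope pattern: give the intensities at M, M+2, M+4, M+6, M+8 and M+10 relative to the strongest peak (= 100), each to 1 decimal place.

Expanding (0.722 + 0.278)^5:
P(M) = 0.722^5 = 0.196194
P(M+2) = 5 × 0.722^4 × 0.278^1 = 0.377714
P(M+4) = 10 × 0.722^3 × 0.278^2 = 0.290872
P(M+6) = 10 × 0.722^2 × 0.278^3 = 0.111998
P(M+8) = 5 × 0.722^1 × 0.278^4 = 0.021562
P(M+10) = 0.278^5 = 0.001660
The M+2 peak is largest (0.377714); scaling to 100 gives 51.9 : 100.0 : 77.0 : 29.7 : 5.7 : 0.4.

51.9 : 100.0 : 77.0 : 29.7 : 5.7 : 0.4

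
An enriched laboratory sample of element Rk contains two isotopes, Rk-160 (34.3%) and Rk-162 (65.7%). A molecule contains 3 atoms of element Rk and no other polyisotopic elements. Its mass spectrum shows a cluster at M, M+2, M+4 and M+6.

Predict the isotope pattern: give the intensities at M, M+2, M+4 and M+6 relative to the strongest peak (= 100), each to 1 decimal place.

The 3 Rk atoms are independent, so intensities follow the terms of (0.343 + 0.657)^3.
P(M) = 0.343^3 = 0.040354
P(M+2) = 3 × 0.343^2 × 0.657^1 = 0.231886
P(M+4) = 3 × 0.343^1 × 0.657^2 = 0.444167
P(M+6) = 0.657^3 = 0.283593
The M+4 peak is largest (0.444167); scaling to 100 gives 9.1 : 52.2 : 100.0 : 63.8.

9.1 : 52.2 : 100.0 : 63.8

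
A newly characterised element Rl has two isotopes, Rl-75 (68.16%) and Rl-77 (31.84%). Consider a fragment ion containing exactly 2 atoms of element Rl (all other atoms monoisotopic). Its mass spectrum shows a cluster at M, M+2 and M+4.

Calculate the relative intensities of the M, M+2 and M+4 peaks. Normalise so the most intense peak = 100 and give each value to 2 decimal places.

The 2 Rl atoms are independent, so intensities follow the terms of (0.6816 + 0.3184)^2.
P(M) = 0.6816^2 = 0.464579
P(M+2) = 2 × 0.6816^1 × 0.3184^1 = 0.434043
P(M+4) = 0.3184^2 = 0.101379
The M peak is largest (0.464579); scaling to 100 gives 100.00 : 93.43 : 21.82.

100.00 : 93.43 : 21.82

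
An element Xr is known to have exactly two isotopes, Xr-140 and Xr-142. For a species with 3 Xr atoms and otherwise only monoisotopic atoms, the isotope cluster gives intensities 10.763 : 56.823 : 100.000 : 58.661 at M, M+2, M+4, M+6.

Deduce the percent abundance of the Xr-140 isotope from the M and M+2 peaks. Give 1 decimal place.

36.2%

Let p = fractional abundance of Xr-140. I(M+2)/I(M) = [C(3,1)·p^2·(1−p)] / p^3 = 3·(1−p)/p = 56.823/10.763 = 5.2795
(1−p)/p = 5.2795/3 = 1.7598  ⇒  p = 1/(1 + 1.7598) = 0.3623
Xr-140: 36.2%, Xr-142: 63.8%.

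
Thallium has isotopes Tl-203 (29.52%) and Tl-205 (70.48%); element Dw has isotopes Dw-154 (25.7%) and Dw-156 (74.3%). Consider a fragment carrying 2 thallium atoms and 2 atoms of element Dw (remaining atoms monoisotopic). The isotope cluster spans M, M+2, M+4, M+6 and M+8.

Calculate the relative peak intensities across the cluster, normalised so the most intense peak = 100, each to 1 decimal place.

1.4 : 14.5 : 57.2 : 100.0 : 65.4

Thallium pattern (n=2): 0.08714304 : 0.41611392 : 0.49674304
Element Dw pattern (n=2): 0.066049 : 0.381902 : 0.552049
Convolve the two distributions (both contribute in 2-u steps):
  M: 0.08714304×0.066049 = 0.005756
  M+2: 0.08714304×0.381902 + 0.41611392×0.066049 = 0.060764
  M+4: 0.08714304×0.552049 + 0.41611392×0.381902 + 0.49674304×0.066049 = 0.239831
  M+6: 0.41611392×0.552049 + 0.49674304×0.381902 = 0.419422
  M+8: 0.49674304×0.552049 = 0.274226
Scale to base peak (0.419422) = 100: 1.4 : 14.5 : 57.2 : 100.0 : 65.4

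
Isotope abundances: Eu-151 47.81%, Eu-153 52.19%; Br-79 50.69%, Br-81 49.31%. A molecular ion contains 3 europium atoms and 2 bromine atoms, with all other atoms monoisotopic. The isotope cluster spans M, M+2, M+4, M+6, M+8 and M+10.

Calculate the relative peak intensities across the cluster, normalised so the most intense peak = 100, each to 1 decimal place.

8.8 : 46.0 : 95.9 : 100.0 : 52.1 : 10.8

Europium pattern (n=3): 0.10928391 : 0.3578871 : 0.39067407 : 0.14215492
Bromine pattern (n=2): 0.25694761 : 0.49990478 : 0.24314761
Convolve the two distributions (both contribute in 2-u steps):
  M: 0.10928391×0.25694761 = 0.028080
  M+2: 0.10928391×0.49990478 + 0.3578871×0.25694761 = 0.146590
  M+4: 0.10928391×0.24314761 + 0.3578871×0.49990478 + 0.39067407×0.25694761 = 0.305864
  M+6: 0.3578871×0.24314761 + 0.39067407×0.49990478 + 0.14215492×0.25694761 = 0.318846
  M+8: 0.39067407×0.24314761 + 0.14215492×0.49990478 = 0.166055
  M+10: 0.14215492×0.24314761 = 0.034565
Scale to base peak (0.318846) = 100: 8.8 : 46.0 : 95.9 : 100.0 : 52.1 : 10.8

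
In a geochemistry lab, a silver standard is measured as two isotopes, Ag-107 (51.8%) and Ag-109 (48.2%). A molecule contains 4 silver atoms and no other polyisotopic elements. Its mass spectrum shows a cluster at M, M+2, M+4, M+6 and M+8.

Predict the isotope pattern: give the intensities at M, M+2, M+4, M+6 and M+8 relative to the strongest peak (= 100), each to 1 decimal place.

Expanding (0.518 + 0.482)^4:
P(M) = 0.518^4 = 0.071998
P(M+2) = 4 × 0.518^3 × 0.482^1 = 0.267976
P(M+4) = 6 × 0.518^2 × 0.482^2 = 0.374029
P(M+6) = 4 × 0.518^1 × 0.482^3 = 0.232023
P(M+8) = 0.482^4 = 0.053974
The M+4 peak is largest (0.374029); scaling to 100 gives 19.2 : 71.6 : 100.0 : 62.0 : 14.4.

19.2 : 71.6 : 100.0 : 62.0 : 14.4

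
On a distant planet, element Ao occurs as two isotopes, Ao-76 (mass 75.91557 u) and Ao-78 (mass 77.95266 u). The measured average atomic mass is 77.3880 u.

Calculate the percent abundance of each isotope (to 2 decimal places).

Writing the weighted mean with unknown fraction x of Ao-76:
75.91557·x + 77.95266·(1 − x) = 77.3880
(75.91557 − 77.95266)·x = 77.3880 − 77.95266
x = -0.56466 / -2.03709 = 0.27719 → 27.72% Ao-76, 72.28% Ao-78.

Ao-76: 27.72%, Ao-78: 72.28%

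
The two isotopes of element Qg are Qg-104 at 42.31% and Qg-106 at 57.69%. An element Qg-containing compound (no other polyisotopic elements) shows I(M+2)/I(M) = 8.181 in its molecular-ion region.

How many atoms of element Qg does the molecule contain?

6

For n independent Qg atoms, I(M+2)/I(M) = n · (abundance Qg-106) / (abundance Qg-104) = n · 0.5769/0.4231.
n = 8.181 × 0.4231/0.5769 = 6.00 ≈ 6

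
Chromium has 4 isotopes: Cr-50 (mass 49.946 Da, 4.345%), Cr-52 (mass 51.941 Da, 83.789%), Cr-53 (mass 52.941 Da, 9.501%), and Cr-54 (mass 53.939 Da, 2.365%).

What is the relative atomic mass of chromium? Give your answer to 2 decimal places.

Weight each isotope mass by its fractional abundance: 0.04345 × 49.946 + 0.83789 × 51.941 + 0.09501 × 52.941 + 0.02365 × 53.939
= 2.1702 + 43.5208 + 5.0299 + 1.2757 = 51.9966 Da

52.00 Da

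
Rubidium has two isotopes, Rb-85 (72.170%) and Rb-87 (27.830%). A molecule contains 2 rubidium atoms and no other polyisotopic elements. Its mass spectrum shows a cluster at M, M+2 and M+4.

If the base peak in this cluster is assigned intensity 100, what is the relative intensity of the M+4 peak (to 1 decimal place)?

14.9

Binomial terms of (0.72170 + 0.27830)^2: M 0.5209, M+2 0.4017, M+4 0.0775 → M is the base peak.
P(M) = C(2,0) × 0.72170^2 × 0.27830^0 = 1 × 0.52085089 × 1.0000 = 0.520851 (base)
P(M+4) = C(2,2) × 0.72170^0 × 0.27830^2 = 1 × 1.0000 × 0.07745089 = 0.077451
Relative intensity = 0.077451 / 0.520851 × 100 = 14.9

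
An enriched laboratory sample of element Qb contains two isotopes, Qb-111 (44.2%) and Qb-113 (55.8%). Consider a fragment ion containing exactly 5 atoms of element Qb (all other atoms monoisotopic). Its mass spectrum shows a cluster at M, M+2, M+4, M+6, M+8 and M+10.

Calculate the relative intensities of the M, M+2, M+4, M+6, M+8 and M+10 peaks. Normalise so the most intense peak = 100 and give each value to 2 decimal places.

Expanding (0.442 + 0.558)^5:
P(M) = 0.442^5 = 0.016870
P(M+2) = 5 × 0.442^4 × 0.558^1 = 0.106486
P(M+4) = 10 × 0.442^3 × 0.558^2 = 0.268866
P(M+6) = 10 × 0.442^2 × 0.558^3 = 0.339428
P(M+8) = 5 × 0.442^1 × 0.558^4 = 0.214254
P(M+10) = 0.558^5 = 0.054097
The M+6 peak is largest (0.339428); scaling to 100 gives 4.97 : 31.37 : 79.21 : 100.00 : 63.12 : 15.94.

4.97 : 31.37 : 79.21 : 100.00 : 63.12 : 15.94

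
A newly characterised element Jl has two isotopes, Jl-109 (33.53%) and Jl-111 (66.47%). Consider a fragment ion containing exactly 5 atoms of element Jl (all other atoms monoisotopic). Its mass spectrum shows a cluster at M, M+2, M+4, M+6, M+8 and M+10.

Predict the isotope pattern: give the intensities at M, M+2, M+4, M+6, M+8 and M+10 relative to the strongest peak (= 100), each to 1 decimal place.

Expanding (0.3353 + 0.6647)^5:
P(M) = 0.3353^5 = 0.004238
P(M+2) = 5 × 0.3353^4 × 0.6647^1 = 0.042008
P(M+4) = 10 × 0.3353^3 × 0.6647^2 = 0.166553
P(M+6) = 10 × 0.3353^2 × 0.6647^3 = 0.330175
P(M+8) = 5 × 0.3353^1 × 0.6647^4 = 0.327270
P(M+10) = 0.6647^5 = 0.129756
The M+6 peak is largest (0.330175); scaling to 100 gives 1.3 : 12.7 : 50.4 : 100.0 : 99.1 : 39.3.

1.3 : 12.7 : 50.4 : 100.0 : 99.1 : 39.3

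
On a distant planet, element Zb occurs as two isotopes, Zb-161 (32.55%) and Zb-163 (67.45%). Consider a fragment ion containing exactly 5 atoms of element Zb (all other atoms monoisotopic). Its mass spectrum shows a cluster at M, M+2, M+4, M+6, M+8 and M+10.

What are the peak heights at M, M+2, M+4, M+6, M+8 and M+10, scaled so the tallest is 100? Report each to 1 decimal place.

The 5 Zb atoms are independent, so intensities follow the terms of (0.3255 + 0.6745)^5.
P(M) = 0.3255^5 = 0.003654
P(M+2) = 5 × 0.3255^4 × 0.6745^1 = 0.037858
P(M+4) = 10 × 0.3255^3 × 0.6745^2 = 0.156898
P(M+6) = 10 × 0.3255^2 × 0.6745^3 = 0.325123
P(M+8) = 5 × 0.3255^1 × 0.6745^4 = 0.336860
P(M+10) = 0.6745^5 = 0.139608
The M+8 peak is largest (0.336860); scaling to 100 gives 1.1 : 11.2 : 46.6 : 96.5 : 100.0 : 41.4.

1.1 : 11.2 : 46.6 : 96.5 : 100.0 : 41.4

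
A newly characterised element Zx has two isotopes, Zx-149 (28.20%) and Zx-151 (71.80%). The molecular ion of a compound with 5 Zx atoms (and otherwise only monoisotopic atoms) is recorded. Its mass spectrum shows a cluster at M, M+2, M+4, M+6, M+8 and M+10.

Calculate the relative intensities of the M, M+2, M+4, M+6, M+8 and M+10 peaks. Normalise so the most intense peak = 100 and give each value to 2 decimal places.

0.48 : 6.06 : 30.85 : 78.55 : 100.00 : 50.92

The 5 Zx atoms are independent, so intensities follow the terms of (0.2820 + 0.7180)^5.
P(M) = 0.2820^5 = 0.001783
P(M+2) = 5 × 0.2820^4 × 0.7180^1 = 0.022703
P(M+4) = 10 × 0.2820^3 × 0.7180^2 = 0.115610
P(M+6) = 10 × 0.2820^2 × 0.7180^3 = 0.294355
P(M+8) = 5 × 0.2820^1 × 0.7180^4 = 0.374729
P(M+10) = 0.7180^5 = 0.190819
The M+8 peak is largest (0.374729); scaling to 100 gives 0.48 : 6.06 : 30.85 : 78.55 : 100.00 : 50.92.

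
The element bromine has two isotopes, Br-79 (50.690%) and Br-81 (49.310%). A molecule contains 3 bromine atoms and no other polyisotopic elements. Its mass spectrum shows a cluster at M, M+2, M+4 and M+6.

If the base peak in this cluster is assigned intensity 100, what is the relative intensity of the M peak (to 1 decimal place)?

34.3

Term probabilities: M 0.1302, M+2 0.3801, M+4 0.3698, M+6 0.1199. Base peak = M+2.
P(M+2) = C(3,1) × 0.50690^2 × 0.49310^1 = 3 × 0.25694761 × 0.4931 = 0.380103 (base)
P(M) = C(3,0) × 0.50690^3 × 0.49310^0 = 1 × 0.13024674 × 1.0000 = 0.130247
Relative intensity = 0.130247 / 0.380103 × 100 = 34.3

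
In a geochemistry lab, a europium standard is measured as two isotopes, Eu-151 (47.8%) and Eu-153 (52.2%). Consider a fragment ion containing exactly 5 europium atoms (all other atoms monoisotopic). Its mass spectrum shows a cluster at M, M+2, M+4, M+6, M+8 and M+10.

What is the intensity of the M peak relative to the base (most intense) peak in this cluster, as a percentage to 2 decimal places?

7.68%

Term probabilities: M 0.0250, M+2 0.1363, M+4 0.2976, M+6 0.3250, M+8 0.1775, M+10 0.0388. Base peak = M+6.
P(M+6) = C(5,3) × 0.478^2 × 0.522^3 = 10 × 0.228484 × 0.14223665 = 0.324988 (base)
P(M) = C(5,0) × 0.478^5 × 0.522^0 = 1 × 0.02495396 × 1.0000 = 0.024954
Relative intensity = 0.024954 / 0.324988 × 100 = 7.68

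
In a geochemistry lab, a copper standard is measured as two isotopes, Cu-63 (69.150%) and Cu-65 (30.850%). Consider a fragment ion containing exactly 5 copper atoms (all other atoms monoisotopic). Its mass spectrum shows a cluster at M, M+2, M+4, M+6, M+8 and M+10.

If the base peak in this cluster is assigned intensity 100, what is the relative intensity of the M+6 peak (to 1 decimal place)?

39.8

(0.69150 + 0.30850)^5 gives M 0.1581, M+2 0.3527, M+4 0.3147, M+6 0.1404, M+8 0.0313, M+10 0.0028; the largest is M+2.
P(M+2) = C(5,1) × 0.69150^4 × 0.30850^1 = 5 × 0.2286487 × 0.3085 = 0.352691 (base)
P(M+6) = C(5,3) × 0.69150^2 × 0.30850^3 = 10 × 0.47817225 × 0.02936064 = 0.140394
Relative intensity = 0.140394 / 0.352691 × 100 = 39.8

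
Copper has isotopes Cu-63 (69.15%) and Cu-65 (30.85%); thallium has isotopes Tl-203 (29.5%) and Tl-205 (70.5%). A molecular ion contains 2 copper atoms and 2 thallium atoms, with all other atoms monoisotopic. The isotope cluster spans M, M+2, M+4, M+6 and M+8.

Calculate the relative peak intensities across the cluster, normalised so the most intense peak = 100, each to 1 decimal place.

Copper pattern (n=2): 0.47817225 : 0.4266555 : 0.09517225
Thallium pattern (n=2): 0.087025 : 0.41595 : 0.497025
Convolve the two distributions (both contribute in 2-u steps):
  M: 0.47817225×0.087025 = 0.041613
  M+2: 0.47817225×0.41595 + 0.4266555×0.087025 = 0.236025
  M+4: 0.47817225×0.497025 + 0.4266555×0.41595 + 0.09517225×0.087025 = 0.423413
  M+6: 0.4266555×0.497025 + 0.09517225×0.41595 = 0.251645
  M+8: 0.09517225×0.497025 = 0.047303
Scale to base peak (0.423413) = 100: 9.8 : 55.7 : 100.0 : 59.4 : 11.2

9.8 : 55.7 : 100.0 : 59.4 : 11.2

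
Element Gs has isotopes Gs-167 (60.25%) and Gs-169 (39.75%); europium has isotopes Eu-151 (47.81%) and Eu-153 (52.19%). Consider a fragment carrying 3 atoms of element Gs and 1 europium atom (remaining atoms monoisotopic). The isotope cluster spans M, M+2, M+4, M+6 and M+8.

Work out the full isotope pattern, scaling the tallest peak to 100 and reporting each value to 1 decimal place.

28.8 : 88.6 : 100.0 : 49.4 : 9.0

Element Gs pattern (n=3): 0.21871127 : 0.43288495 : 0.2855963 : 0.06280748
Europium pattern (n=1): 0.4781 : 0.5219
Convolve the two distributions (both contribute in 2-u steps):
  M: 0.21871127×0.4781 = 0.104566
  M+2: 0.21871127×0.5219 + 0.43288495×0.4781 = 0.321108
  M+4: 0.43288495×0.5219 + 0.2855963×0.4781 = 0.362466
  M+6: 0.2855963×0.5219 + 0.06280748×0.4781 = 0.179081
  M+8: 0.06280748×0.5219 = 0.032779
Scale to base peak (0.362466) = 100: 28.8 : 88.6 : 100.0 : 49.4 : 9.0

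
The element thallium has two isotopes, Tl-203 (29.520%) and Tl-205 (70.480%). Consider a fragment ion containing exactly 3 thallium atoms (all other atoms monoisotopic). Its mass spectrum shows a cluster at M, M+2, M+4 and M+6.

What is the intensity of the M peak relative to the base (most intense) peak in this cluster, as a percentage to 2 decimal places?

Binomial terms of (0.29520 + 0.70480)^3: M 0.0257, M+2 0.1843, M+4 0.4399, M+6 0.3501 → M+4 is the base peak.
P(M+4) = C(3,2) × 0.29520^1 × 0.70480^2 = 3 × 0.2952 × 0.49674304 = 0.439916 (base)
P(M) = C(3,0) × 0.29520^3 × 0.70480^0 = 1 × 0.02572463 × 1.0000 = 0.025725
Relative intensity = 0.025725 / 0.439916 × 100 = 5.85

5.85%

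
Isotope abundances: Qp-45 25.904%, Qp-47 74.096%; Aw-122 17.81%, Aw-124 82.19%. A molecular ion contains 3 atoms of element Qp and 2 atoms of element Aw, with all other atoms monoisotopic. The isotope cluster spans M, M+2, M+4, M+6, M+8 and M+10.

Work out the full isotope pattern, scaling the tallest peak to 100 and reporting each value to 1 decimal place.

0.1 : 2.4 : 16.9 : 58.6 : 100.0 : 67.5

Element Qp pattern (n=3): 0.01738203 : 0.14915907 : 0.42665576 : 0.40680313
Element Aw pattern (n=2): 0.03171961 : 0.29276078 : 0.67551961
Convolve the two distributions (both contribute in 2-u steps):
  M: 0.01738203×0.03171961 = 0.000551
  M+2: 0.01738203×0.29276078 + 0.14915907×0.03171961 = 0.009820
  M+4: 0.01738203×0.67551961 + 0.14915907×0.29276078 + 0.42665576×0.03171961 = 0.068943
  M+6: 0.14915907×0.67551961 + 0.42665576×0.29276078 + 0.40680313×0.03171961 = 0.238572
  M+8: 0.42665576×0.67551961 + 0.40680313×0.29276078 = 0.407310
  M+10: 0.40680313×0.67551961 = 0.274803
Scale to base peak (0.407310) = 100: 0.1 : 2.4 : 16.9 : 58.6 : 100.0 : 67.5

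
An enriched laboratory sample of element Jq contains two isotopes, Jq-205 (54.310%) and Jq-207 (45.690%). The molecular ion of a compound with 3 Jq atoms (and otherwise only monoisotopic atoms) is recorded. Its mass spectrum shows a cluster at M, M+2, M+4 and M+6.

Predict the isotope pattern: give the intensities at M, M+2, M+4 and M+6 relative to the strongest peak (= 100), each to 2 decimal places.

39.62 : 100.00 : 84.13 : 23.59

The 3 Jq atoms are independent, so intensities follow the terms of (0.54310 + 0.45690)^3.
P(M) = 0.54310^3 = 0.160191
P(M+2) = 3 × 0.54310^2 × 0.45690^1 = 0.404298
P(M+4) = 3 × 0.54310^1 × 0.45690^2 = 0.340129
P(M+6) = 0.45690^3 = 0.095381
The M+2 peak is largest (0.404298); scaling to 100 gives 39.62 : 100.00 : 84.13 : 23.59.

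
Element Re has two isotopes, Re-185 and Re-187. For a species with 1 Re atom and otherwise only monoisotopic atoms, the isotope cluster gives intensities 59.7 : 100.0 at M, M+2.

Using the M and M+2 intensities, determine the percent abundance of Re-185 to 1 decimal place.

37.4%

Write p for the Re-185 fraction. I(M+2)/I(M) = [C(1,1)·p^0·(1−p)] / p^1 = 1·(1−p)/p = 100.0/59.7 = 1.6750
(1−p)/p = 1.6750/1 = 1.6750  ⇒  p = 1/(1 + 1.6750) = 0.3738
Re-185: 37.4%, Re-187: 62.6%.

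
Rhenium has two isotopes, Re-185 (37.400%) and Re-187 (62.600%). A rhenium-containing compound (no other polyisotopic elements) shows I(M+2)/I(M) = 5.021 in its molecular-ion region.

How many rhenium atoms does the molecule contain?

3

With n Re atoms, P(M+2)/P(M) = C(n,1)·p^(n−1)q / p^n = n·q/p = n · 0.62600/0.37400.
n = 5.021 × 0.37400/0.62600 = 3.00 ≈ 3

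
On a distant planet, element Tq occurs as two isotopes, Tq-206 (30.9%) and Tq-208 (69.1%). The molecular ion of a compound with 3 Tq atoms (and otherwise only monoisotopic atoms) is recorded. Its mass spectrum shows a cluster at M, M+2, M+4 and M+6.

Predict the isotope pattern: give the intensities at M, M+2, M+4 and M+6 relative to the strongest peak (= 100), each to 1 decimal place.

The 3 Tq atoms are independent, so intensities follow the terms of (0.309 + 0.691)^3.
P(M) = 0.309^3 = 0.029504
P(M+2) = 3 × 0.309^2 × 0.691^1 = 0.197932
P(M+4) = 3 × 0.309^1 × 0.691^2 = 0.442625
P(M+6) = 0.691^3 = 0.329939
The M+4 peak is largest (0.442625); scaling to 100 gives 6.7 : 44.7 : 100.0 : 74.5.

6.7 : 44.7 : 100.0 : 74.5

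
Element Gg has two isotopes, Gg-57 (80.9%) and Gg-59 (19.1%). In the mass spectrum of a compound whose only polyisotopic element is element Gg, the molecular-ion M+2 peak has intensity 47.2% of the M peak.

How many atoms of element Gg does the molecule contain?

With n Gg atoms, P(M+2)/P(M) = C(n,1)·p^(n−1)q / p^n = n·q/p = n · 0.191/0.809.
n = 0.472 × 0.809/0.191 = 2.00 ≈ 2

2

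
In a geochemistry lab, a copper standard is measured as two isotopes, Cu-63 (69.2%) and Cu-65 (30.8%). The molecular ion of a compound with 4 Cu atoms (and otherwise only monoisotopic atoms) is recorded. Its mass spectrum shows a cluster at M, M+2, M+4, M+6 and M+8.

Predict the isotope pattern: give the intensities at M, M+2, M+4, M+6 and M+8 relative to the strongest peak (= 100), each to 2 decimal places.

The 4 Cu atoms are independent, so intensities follow the terms of (0.692 + 0.308)^4.
P(M) = 0.692^4 = 0.229311
P(M+2) = 4 × 0.692^3 × 0.308^1 = 0.408253
P(M+4) = 6 × 0.692^2 × 0.308^2 = 0.272562
P(M+6) = 4 × 0.692^1 × 0.308^3 = 0.080876
P(M+8) = 0.308^4 = 0.008999
The M+2 peak is largest (0.408253); scaling to 100 gives 56.17 : 100.00 : 66.76 : 19.81 : 2.20.

56.17 : 100.00 : 66.76 : 19.81 : 2.20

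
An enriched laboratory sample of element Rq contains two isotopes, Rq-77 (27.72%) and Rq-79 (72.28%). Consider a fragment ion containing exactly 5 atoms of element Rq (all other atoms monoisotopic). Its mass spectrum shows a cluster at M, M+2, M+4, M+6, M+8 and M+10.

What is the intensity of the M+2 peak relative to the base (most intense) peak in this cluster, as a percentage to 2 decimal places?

Binomial terms of (0.2772 + 0.7228)^5: M 0.0016, M+2 0.0213, M+4 0.1113, M+6 0.2902, M+8 0.3783, M+10 0.1973 → M+8 is the base peak.
P(M+8) = C(5,4) × 0.2772^1 × 0.7228^4 = 5 × 0.2772 × 0.27294339 = 0.378300 (base)
P(M+2) = C(5,1) × 0.2772^4 × 0.7228^1 = 5 × 0.00590436 × 0.7228 = 0.021338
Relative intensity = 0.021338 / 0.378300 × 100 = 5.64

5.64%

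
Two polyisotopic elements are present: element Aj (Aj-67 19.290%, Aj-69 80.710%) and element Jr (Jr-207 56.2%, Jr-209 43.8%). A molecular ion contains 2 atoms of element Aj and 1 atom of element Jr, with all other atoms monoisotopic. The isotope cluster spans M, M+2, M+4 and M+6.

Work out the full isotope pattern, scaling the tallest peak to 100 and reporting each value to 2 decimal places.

4.16 : 38.07 : 100.00 : 56.78

Element Aj pattern (n=2): 0.03721041 : 0.31137918 : 0.65141041
Element Jr pattern (n=1): 0.5620 : 0.4380
Convolve the two distributions (both contribute in 2-u steps):
  M: 0.03721041×0.5620 = 0.020912
  M+2: 0.03721041×0.4380 + 0.31137918×0.5620 = 0.191293
  M+4: 0.31137918×0.4380 + 0.65141041×0.5620 = 0.502477
  M+6: 0.65141041×0.4380 = 0.285318
Scale to base peak (0.502477) = 100: 4.16 : 38.07 : 100.00 : 56.78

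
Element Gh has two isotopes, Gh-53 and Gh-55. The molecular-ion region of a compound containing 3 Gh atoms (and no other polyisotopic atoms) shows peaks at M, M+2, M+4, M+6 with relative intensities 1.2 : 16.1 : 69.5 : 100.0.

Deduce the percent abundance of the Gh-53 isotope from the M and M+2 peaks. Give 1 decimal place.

If p is the fraction of Gh that is Gh-53, then I(M+2)/I(M) = [C(3,1)·p^2·(1−p)] / p^3 = 3·(1−p)/p = 16.1/1.2 = 13.4167
(1−p)/p = 13.4167/3 = 4.4722  ⇒  p = 1/(1 + 4.4722) = 0.1827
Gh-53: 18.3%, Gh-55: 81.7%.

18.3%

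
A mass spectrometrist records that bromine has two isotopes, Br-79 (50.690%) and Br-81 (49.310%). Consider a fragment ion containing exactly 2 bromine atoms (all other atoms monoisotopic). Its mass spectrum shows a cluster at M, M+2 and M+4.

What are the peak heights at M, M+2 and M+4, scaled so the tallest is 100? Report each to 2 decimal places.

51.40 : 100.00 : 48.64

Each Br atom is independently Br-79 (p = 0.50690) or Br-81 (q = 0.49310); the cluster is the binomial expansion (p + q)^2.
P(M) = 0.50690^2 = 0.256948
P(M+2) = 2 × 0.50690^1 × 0.49310^1 = 0.499905
P(M+4) = 0.49310^2 = 0.243148
The M+2 peak is largest (0.499905); scaling to 100 gives 51.40 : 100.00 : 48.64.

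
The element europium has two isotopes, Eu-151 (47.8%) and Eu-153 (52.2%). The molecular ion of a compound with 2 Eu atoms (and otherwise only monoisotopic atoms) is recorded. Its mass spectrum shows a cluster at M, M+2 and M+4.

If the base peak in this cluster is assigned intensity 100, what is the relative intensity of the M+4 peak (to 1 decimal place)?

Binomial terms of (0.478 + 0.522)^2: M 0.2285, M+2 0.4990, M+4 0.2725 → M+2 is the base peak.
P(M+2) = C(2,1) × 0.478^1 × 0.522^1 = 2 × 0.4780 × 0.5220 = 0.499032 (base)
P(M+4) = C(2,2) × 0.478^0 × 0.522^2 = 1 × 1.0000 × 0.272484 = 0.272484
Relative intensity = 0.272484 / 0.499032 × 100 = 54.6

54.6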